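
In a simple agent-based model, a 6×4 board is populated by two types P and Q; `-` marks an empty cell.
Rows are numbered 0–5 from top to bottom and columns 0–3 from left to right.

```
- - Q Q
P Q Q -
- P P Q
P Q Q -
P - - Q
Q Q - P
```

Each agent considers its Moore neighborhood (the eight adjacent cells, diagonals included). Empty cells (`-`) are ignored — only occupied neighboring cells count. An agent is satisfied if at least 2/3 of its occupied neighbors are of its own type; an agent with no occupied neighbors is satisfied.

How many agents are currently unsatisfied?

(0,2)Q 3/3 ✓
(0,3)Q 2/2 ✓
(1,0)P 1/2 ✗
(1,1)Q 2/5 ✗
(1,2)Q 4/6 ✓
(2,1)P 3/7 ✗
(2,2)P 1/6 ✗
(2,3)Q 2/3 ✓
(3,0)P 2/3 ✓
(3,1)Q 1/5 ✗
(3,2)Q 3/5 ✗
(4,0)P 1/4 ✗
(4,3)Q 1/2 ✗
(5,0)Q 1/2 ✗
(5,1)Q 1/2 ✗
(5,3)P 0/1 ✗
Unsatisfied: (1,0), (1,1), (2,1), (2,2), (3,1), (3,2), (4,0), (4,3), (5,0), (5,1), (5,3) — 11 in total.

11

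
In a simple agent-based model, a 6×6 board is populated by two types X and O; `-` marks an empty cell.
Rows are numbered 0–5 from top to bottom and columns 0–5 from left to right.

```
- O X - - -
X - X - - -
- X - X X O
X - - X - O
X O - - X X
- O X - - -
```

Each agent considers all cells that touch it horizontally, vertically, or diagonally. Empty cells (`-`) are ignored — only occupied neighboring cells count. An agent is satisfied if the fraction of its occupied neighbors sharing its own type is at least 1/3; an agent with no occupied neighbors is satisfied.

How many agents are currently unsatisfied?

Row 0: (0,1)O 0/3 not · (0,2)X 1/2 satisfied
Row 1: (1,0)X 1/2 satisfied · (1,2)X 3/4 satisfied
Row 2: (2,1)X 3/3 satisfied · (2,3)X 3/3 satisfied · (2,4)X 2/4 satisfied · (2,5)O 1/2 satisfied
Row 3: (3,0)X 2/3 satisfied · (3,3)X 3/3 satisfied · (3,5)O 1/4 not
Row 4: (4,0)X 1/3 satisfied · (4,1)O 1/4 not · (4,4)X 2/3 satisfied · (4,5)X 1/2 satisfied
Row 5: (5,1)O 1/3 satisfied · (5,2)X 0/2 not
Unsatisfied: (0,1), (3,5), (4,1), (5,2) — 4 in total.

4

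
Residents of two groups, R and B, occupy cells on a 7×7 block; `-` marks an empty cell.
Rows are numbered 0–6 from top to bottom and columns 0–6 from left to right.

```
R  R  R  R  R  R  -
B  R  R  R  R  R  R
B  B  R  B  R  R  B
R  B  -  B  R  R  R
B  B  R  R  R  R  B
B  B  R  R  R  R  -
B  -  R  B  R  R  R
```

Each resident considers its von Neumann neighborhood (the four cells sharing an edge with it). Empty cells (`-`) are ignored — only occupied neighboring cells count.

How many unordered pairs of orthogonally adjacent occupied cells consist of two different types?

Scan each occupied cell's neighbors to the right and below so each pair is counted once.
From row 0: 1 unlike of 11 pairs (running 1/11).
From row 1: 4 unlike of 13 pairs (running 5/24).
From row 2: 6 unlike of 12 pairs (running 11/36).
From row 3: 5 unlike of 10 pairs (running 16/46).
From row 4: 2 unlike of 12 pairs (running 18/58).
From row 5: 2 unlike of 10 pairs (running 20/68).
From row 6: 2 unlike of 4 pairs (running 22/72).
Total adjacent occupied pairs: 72; unlike-type pairs: 22.

22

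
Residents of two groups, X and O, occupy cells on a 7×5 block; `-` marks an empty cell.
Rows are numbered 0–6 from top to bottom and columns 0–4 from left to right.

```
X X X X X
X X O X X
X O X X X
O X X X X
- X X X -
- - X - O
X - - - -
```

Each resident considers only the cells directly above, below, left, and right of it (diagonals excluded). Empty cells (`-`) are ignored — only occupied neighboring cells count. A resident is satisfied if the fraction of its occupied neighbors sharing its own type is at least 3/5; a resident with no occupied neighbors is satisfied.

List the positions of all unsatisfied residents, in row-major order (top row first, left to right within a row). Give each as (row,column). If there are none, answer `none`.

(1,1), (1,2), (2,0), (2,1), (2,2), (3,0), (3,1)

(0,0)X 2/2 satisfied
(0,1)X 3/3 satisfied
(0,2)X 2/3 satisfied
(0,3)X 3/3 satisfied
(0,4)X 2/2 satisfied
(1,0)X 3/3 satisfied
(1,1)X 2/4 not
(1,2)O 0/4 not
(1,3)X 3/4 satisfied
(1,4)X 3/3 satisfied
(2,0)X 1/3 not
(2,1)O 0/4 not
(2,2)X 2/4 not
(2,3)X 4/4 satisfied
(2,4)X 3/3 satisfied
(3,0)O 0/2 not
(3,1)X 2/4 not
(3,2)X 4/4 satisfied
(3,3)X 4/4 satisfied
(3,4)X 2/2 satisfied
(4,1)X 2/2 satisfied
(4,2)X 4/4 satisfied
(4,3)X 2/2 satisfied
(5,2)X 1/1 satisfied
(5,4)O 0/0 satisfied
(6,0)X 0/0 satisfied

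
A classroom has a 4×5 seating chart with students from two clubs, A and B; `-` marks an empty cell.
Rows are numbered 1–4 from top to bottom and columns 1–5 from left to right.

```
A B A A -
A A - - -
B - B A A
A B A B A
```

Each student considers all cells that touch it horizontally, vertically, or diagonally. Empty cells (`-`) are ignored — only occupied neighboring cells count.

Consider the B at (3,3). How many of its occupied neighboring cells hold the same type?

Occupied neighbors of (3,3): (2,2)=A, (3,4)=A, (4,2)=B, (4,3)=A, (4,4)=B.
Same type (B): 2 of 5.

2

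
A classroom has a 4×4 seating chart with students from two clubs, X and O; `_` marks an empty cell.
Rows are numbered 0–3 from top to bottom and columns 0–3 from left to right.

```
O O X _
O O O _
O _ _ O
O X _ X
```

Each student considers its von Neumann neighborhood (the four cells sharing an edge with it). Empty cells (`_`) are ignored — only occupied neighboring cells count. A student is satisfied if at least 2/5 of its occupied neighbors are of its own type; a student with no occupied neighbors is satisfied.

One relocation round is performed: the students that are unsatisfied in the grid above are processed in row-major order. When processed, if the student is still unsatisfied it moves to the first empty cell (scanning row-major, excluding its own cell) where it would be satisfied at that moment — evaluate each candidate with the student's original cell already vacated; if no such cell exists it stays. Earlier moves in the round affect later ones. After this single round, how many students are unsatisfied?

0

Initially unsatisfied (in order): (0,2), (2,3), (3,1), (3,3).
  (0,2) → (0,3).
  (2,3) → (0,2).
  (3,1) → (1,3).
  (3,3): now satisfied by earlier moves; stays.
Resulting grid:
O O O X
O O O X
O _ _ _
O _ _ X
All satisfied now.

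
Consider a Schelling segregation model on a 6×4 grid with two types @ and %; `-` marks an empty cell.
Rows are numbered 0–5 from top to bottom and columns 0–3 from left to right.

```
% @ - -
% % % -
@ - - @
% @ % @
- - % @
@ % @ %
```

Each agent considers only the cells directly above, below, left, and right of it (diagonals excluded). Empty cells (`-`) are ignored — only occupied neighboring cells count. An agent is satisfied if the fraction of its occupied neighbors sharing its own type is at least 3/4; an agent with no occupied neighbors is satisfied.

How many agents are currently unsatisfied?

15

Row 0: (0,0)% 1/2 unhappy · (0,1)@ 0/2 unhappy
Row 1: (1,0)% 2/3 unhappy · (1,1)% 2/3 unhappy · (1,2)% 1/1 ok
Row 2: (2,0)@ 0/2 unhappy · (2,3)@ 1/1 ok
Row 3: (3,0)% 0/2 unhappy · (3,1)@ 0/2 unhappy · (3,2)% 1/3 unhappy · (3,3)@ 2/3 unhappy
Row 4: (4,2)% 1/3 unhappy · (4,3)@ 1/3 unhappy
Row 5: (5,0)@ 0/1 unhappy · (5,1)% 0/2 unhappy · (5,2)@ 0/3 unhappy · (5,3)% 0/2 unhappy
Unsatisfied: (0,0), (0,1), (1,0), (1,1), (2,0), (3,0), (3,1), (3,2), (3,3), (4,2), (4,3), (5,0), (5,1), (5,2), (5,3) — 15 in total.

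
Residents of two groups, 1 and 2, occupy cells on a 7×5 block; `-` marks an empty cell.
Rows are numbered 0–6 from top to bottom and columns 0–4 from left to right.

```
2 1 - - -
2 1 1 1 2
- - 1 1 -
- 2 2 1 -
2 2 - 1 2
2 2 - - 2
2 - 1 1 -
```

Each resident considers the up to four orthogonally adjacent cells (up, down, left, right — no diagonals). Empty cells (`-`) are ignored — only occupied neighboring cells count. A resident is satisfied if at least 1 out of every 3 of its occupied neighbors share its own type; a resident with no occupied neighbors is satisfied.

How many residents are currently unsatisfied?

(0,0)2 1/2 satisfied
(0,1)1 1/2 satisfied
(1,0)2 1/2 satisfied
(1,1)1 2/3 satisfied
(1,2)1 3/3 satisfied
(1,3)1 2/3 satisfied
(1,4)2 0/1 not
(2,2)1 2/3 satisfied
(2,3)1 3/3 satisfied
(3,1)2 2/2 satisfied
(3,2)2 1/3 satisfied
(3,3)1 2/3 satisfied
(4,0)2 2/2 satisfied
(4,1)2 3/3 satisfied
(4,3)1 1/2 satisfied
(4,4)2 1/2 satisfied
(5,0)2 3/3 satisfied
(5,1)2 2/2 satisfied
(5,4)2 1/1 satisfied
(6,0)2 1/1 satisfied
(6,2)1 1/1 satisfied
(6,3)1 1/1 satisfied
Unsatisfied: (1,4) — 1 in total.

1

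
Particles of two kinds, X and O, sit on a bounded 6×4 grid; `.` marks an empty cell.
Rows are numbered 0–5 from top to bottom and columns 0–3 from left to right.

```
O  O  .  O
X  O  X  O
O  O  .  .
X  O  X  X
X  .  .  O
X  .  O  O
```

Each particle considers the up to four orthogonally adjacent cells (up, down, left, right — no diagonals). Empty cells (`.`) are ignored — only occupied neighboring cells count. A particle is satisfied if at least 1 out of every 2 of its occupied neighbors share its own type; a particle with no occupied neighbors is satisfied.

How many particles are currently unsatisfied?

5

Row 0: (0,0)O 1/2 ok · (0,1)O 2/2 ok · (0,3)O 1/1 ok
Row 1: (1,0)X 0/3 unhappy · (1,1)O 2/4 ok · (1,2)X 0/2 unhappy · (1,3)O 1/2 ok
Row 2: (2,0)O 1/3 unhappy · (2,1)O 3/3 ok
Row 3: (3,0)X 1/3 unhappy · (3,1)O 1/3 unhappy · (3,2)X 1/2 ok · (3,3)X 1/2 ok
Row 4: (4,0)X 2/2 ok · (4,3)O 1/2 ok
Row 5: (5,0)X 1/1 ok · (5,2)O 1/1 ok · (5,3)O 2/2 ok
Unsatisfied: (1,0), (1,2), (2,0), (3,0), (3,1) — 5 in total.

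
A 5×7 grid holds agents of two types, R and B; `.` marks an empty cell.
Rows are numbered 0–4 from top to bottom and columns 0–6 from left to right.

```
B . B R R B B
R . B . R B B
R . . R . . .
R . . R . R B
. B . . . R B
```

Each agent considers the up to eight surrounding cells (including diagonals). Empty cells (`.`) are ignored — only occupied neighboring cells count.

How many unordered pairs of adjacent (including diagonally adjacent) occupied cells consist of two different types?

Scan each occupied cell's neighbors to the right and below (and the two forward diagonals) so each pair is counted once.
Row 0: B(0,0)–R(1,0)≠ B(0,2)–R(0,3)≠ B(0,2)–B(1,2)= R(0,3)–R(0,4)= R(0,3)–R(1,4)= R(0,3)–B(1,2)≠ R(0,4)–B(0,5)≠ R(0,4)–R(1,4)= R(0,4)–B(1,5)≠ B(0,5)–B(0,6)= B(0,5)–B(1,5)= B(0,5)–B(1,6)= B(0,5)–R(1,4)≠ B(0,6)–B(1,6)= B(0,6)–B(1,5)=  → 6/15 unlike.
Row 1: R(1,0)–R(2,0)= B(1,2)–R(2,3)≠ R(1,4)–B(1,5)≠ R(1,4)–R(2,3)= B(1,5)–B(1,6)=  → 2/5 unlike.
Row 2: R(2,0)–R(3,0)= R(2,3)–R(3,3)=  → 0/2 unlike.
Row 3: R(3,0)–B(4,1)≠ R(3,5)–B(3,6)≠ R(3,5)–R(4,5)= R(3,5)–B(4,6)≠ B(3,6)–B(4,6)= B(3,6)–R(4,5)≠  → 4/6 unlike.
Row 4: R(4,5)–B(4,6)≠  → 1/1 unlike.
Total adjacent occupied pairs: 29; unlike-type pairs: 13.

13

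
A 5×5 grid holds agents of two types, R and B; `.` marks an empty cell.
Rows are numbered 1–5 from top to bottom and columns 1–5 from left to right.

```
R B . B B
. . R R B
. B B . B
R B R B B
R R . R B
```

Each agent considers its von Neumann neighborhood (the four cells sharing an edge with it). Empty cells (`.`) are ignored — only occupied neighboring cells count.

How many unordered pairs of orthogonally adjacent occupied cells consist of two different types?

Scan each occupied cell's neighbors to the right and below so each pair is counted once.
From row 1: 2 unlike of 4 pairs (running 2/4).
From row 2: 2 unlike of 4 pairs (running 4/8).
From row 3: 1 unlike of 4 pairs (running 5/12).
From row 4: 5 unlike of 8 pairs (running 10/20).
From row 5: 1 unlike of 2 pairs (running 11/22).
Total adjacent occupied pairs: 22; unlike-type pairs: 11.

11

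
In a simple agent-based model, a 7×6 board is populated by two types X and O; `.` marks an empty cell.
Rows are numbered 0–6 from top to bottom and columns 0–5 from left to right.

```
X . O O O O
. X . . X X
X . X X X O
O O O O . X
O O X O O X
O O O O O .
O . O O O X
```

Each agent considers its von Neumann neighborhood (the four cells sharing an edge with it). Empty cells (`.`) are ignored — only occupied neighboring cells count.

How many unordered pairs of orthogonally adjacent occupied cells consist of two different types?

Scan each occupied cell's neighbors to the right and below so each pair is counted once.
Row 0: O(0,2)–O(0,3)= O(0,3)–O(0,4)= O(0,4)–O(0,5)= O(0,4)–X(1,4)≠ O(0,5)–X(1,5)≠  → 2/5 unlike.
Row 1: X(1,4)–X(1,5)= X(1,4)–X(2,4)= X(1,5)–O(2,5)≠  → 1/3 unlike.
Row 2: X(2,0)–O(3,0)≠ X(2,2)–X(2,3)= X(2,2)–O(3,2)≠ X(2,3)–X(2,4)= X(2,3)–O(3,3)≠ X(2,4)–O(2,5)≠ O(2,5)–X(3,5)≠  → 5/7 unlike.
Row 3: O(3,0)–O(3,1)= O(3,0)–O(4,0)= O(3,1)–O(3,2)= O(3,1)–O(4,1)= O(3,2)–O(3,3)= O(3,2)–X(4,2)≠ O(3,3)–O(4,3)= X(3,5)–X(4,5)=  → 1/8 unlike.
Row 4: O(4,0)–O(4,1)= O(4,0)–O(5,0)= O(4,1)–X(4,2)≠ O(4,1)–O(5,1)= X(4,2)–O(4,3)≠ X(4,2)–O(5,2)≠ O(4,3)–O(4,4)= O(4,3)–O(5,3)= O(4,4)–X(4,5)≠ O(4,4)–O(5,4)=  → 4/10 unlike.
Row 5: O(5,0)–O(5,1)= O(5,0)–O(6,0)= O(5,1)–O(5,2)= O(5,2)–O(5,3)= O(5,2)–O(6,2)= O(5,3)–O(5,4)= O(5,3)–O(6,3)= O(5,4)–O(6,4)=  → 0/8 unlike.
Row 6: O(6,2)–O(6,3)= O(6,3)–O(6,4)= O(6,4)–X(6,5)≠  → 1/3 unlike.
Total adjacent occupied pairs: 44; unlike-type pairs: 14.

14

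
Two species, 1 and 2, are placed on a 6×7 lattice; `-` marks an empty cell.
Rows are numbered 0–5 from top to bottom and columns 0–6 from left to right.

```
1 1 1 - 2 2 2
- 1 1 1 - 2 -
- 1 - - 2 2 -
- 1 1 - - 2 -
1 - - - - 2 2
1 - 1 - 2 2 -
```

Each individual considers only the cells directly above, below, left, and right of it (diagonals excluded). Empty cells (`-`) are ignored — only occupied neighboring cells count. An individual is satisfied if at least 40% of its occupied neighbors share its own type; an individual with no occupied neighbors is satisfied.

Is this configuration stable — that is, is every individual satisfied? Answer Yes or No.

(0,0)1 1/1 ok
(0,1)1 3/3 ok
(0,2)1 2/2 ok
(0,4)2 1/1 ok
(0,5)2 3/3 ok
(0,6)2 1/1 ok
(1,1)1 3/3 ok
(1,2)1 3/3 ok
(1,3)1 1/1 ok
(1,5)2 2/2 ok
(2,1)1 2/2 ok
(2,4)2 1/1 ok
(2,5)2 3/3 ok
(3,1)1 2/2 ok
(3,2)1 1/1 ok
(3,5)2 2/2 ok
(4,0)1 1/1 ok
(4,5)2 3/3 ok
(4,6)2 1/1 ok
(5,0)1 1/1 ok
(5,2)1 0/0 ok
(5,4)2 1/1 ok
(5,5)2 2/2 ok
All meet the threshold, so the configuration is stable.

Yes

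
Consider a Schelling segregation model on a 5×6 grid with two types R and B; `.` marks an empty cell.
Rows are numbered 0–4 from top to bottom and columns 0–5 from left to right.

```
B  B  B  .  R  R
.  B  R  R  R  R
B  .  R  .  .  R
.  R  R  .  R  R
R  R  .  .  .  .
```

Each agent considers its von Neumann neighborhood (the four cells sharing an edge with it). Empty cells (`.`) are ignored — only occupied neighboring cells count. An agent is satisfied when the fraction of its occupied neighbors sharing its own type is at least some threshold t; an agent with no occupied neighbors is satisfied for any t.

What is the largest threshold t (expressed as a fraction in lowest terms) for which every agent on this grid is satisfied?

1/2

(0,0)B 1/1
(0,1)B 3/3
(0,2)B 1/2
(0,4)R 2/2
(0,5)R 2/2
(1,1)B 1/2
(1,2)R 2/4
(1,3)R 2/2
(1,4)R 3/3
(1,5)R 3/3
(2,0)B — no occupied neighbors
(2,2)R 2/2
(2,5)R 2/2
(3,1)R 2/2
(3,2)R 2/2
(3,4)R 1/1
(3,5)R 2/2
(4,0)R 1/1
(4,1)R 2/2
The smallest same-type fraction is 1/2 at (0,2), which reduces to 1/2. Any threshold above that leaves this agent unsatisfied.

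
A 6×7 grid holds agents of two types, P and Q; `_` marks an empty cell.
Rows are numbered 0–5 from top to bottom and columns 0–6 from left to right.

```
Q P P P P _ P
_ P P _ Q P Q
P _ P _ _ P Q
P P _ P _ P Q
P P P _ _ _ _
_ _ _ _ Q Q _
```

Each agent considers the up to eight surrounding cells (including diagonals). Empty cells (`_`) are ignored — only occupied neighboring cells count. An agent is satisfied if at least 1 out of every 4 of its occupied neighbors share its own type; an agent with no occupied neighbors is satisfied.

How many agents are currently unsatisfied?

2

Row 0: (0,0)Q 0/2 ✗ · (0,1)P 3/4 ✓ · (0,2)P 4/4 ✓ · (0,3)P 3/4 ✓ · (0,4)P 2/3 ✓ · (0,6)P 1/2 ✓
Row 1: (1,1)P 5/6 ✓ · (1,2)P 5/5 ✓ · (1,4)Q 0/4 ✗ · (1,5)P 3/6 ✓ · (1,6)Q 1/4 ✓
Row 2: (2,0)P 3/3 ✓ · (2,2)P 4/4 ✓ · (2,5)P 2/6 ✓ · (2,6)Q 2/5 ✓
Row 3: (3,0)P 4/4 ✓ · (3,1)P 6/6 ✓ · (3,3)P 2/2 ✓ · (3,5)P 1/3 ✓ · (3,6)Q 1/3 ✓
Row 4: (4,0)P 3/3 ✓ · (4,1)P 4/4 ✓ · (4,2)P 3/3 ✓
Row 5: (5,4)Q 1/1 ✓ · (5,5)Q 1/1 ✓
Unsatisfied: (0,0), (1,4) — 2 in total.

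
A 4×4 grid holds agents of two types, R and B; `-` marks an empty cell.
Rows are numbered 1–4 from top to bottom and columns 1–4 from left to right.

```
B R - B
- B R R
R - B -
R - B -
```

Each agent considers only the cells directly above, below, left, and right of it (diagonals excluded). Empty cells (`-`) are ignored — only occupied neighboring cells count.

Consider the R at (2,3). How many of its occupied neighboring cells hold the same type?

Occupied neighbors of (2,3): (3,3)=B, (2,2)=B, (2,4)=R.
Same type (R): 1 of 3.

1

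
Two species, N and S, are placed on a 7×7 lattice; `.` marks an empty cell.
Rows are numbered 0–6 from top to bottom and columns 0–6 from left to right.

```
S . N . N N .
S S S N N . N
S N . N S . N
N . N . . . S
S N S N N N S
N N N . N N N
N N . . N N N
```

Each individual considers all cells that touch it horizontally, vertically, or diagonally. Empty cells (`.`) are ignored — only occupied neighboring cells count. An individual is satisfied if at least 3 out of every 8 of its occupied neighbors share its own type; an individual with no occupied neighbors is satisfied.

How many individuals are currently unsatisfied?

Row 0: (0,0)S 2/2 ✓ · (0,2)N 1/3 ✗ · (0,4)N 3/3 ✓ · (0,5)N 3/3 ✓
Row 1: (1,0)S 3/4 ✓ · (1,1)S 4/6 ✓ · (1,2)S 1/5 ✗ · (1,3)N 4/6 ✓ · (1,4)N 4/5 ✓ · (1,6)N 2/2 ✓
Row 2: (2,0)S 2/4 ✓ · (2,1)N 2/6 ✗ · (2,3)N 3/5 ✓ · (2,4)S 0/3 ✗ · (2,6)N 1/2 ✓
Row 3: (3,0)N 2/4 ✓ · (3,2)N 4/5 ✓ · (3,6)S 1/3 ✗
Row 4: (4,0)S 0/4 ✗ · (4,1)N 5/7 ✓ · (4,2)S 0/5 ✗ · (4,3)N 4/5 ✓ · (4,4)N 4/4 ✓ · (4,5)N 4/6 ✓ · (4,6)S 1/4 ✗
Row 5: (5,0)N 4/5 ✓ · (5,1)N 5/7 ✓ · (5,2)N 4/5 ✓ · (5,4)N 6/6 ✓ · (5,5)N 7/8 ✓ · (5,6)N 4/5 ✓
Row 6: (6,0)N 3/3 ✓ · (6,1)N 4/4 ✓ · (6,4)N 3/3 ✓ · (6,5)N 5/5 ✓ · (6,6)N 3/3 ✓
Unsatisfied: (0,2), (1,2), (2,1), (2,4), (3,6), (4,0), (4,2), (4,6) — 8 in total.

8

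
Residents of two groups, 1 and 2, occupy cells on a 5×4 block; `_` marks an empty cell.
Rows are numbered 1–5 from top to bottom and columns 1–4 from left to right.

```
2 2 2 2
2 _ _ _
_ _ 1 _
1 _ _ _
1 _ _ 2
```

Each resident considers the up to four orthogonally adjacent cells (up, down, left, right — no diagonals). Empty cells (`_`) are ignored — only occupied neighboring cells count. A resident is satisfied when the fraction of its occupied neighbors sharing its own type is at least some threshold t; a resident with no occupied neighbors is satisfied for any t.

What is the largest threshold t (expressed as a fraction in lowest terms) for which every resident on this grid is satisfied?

Row 1: (1,1)2 2/2 · (1,2)2 2/2 · (1,3)2 2/2 · (1,4)2 1/1
Row 2: (2,1)2 1/1
Row 3: (3,3)1 — no occupied neighbors
Row 4: (4,1)1 1/1
Row 5: (5,1)1 1/1 · (5,4)2 — no occupied neighbors
The smallest same-type fraction is 2/2 at (1,1), which reduces to 1/1. Any threshold above that leaves this resident unsatisfied.

1/1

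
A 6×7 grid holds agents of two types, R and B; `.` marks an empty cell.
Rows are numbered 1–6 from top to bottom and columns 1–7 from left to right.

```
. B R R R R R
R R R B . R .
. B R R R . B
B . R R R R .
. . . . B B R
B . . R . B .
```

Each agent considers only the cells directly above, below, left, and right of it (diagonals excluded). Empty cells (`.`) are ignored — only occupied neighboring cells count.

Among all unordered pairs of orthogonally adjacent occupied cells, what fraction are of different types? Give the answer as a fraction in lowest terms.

10/29

Scan each occupied cell's neighbors to the right and below so each pair is counted once.
Row 1: B(1,2)–R(1,3)≠ B(1,2)–R(2,2)≠ R(1,3)–R(1,4)= R(1,3)–R(2,3)= R(1,4)–R(1,5)= R(1,4)–B(2,4)≠ R(1,5)–R(1,6)= R(1,6)–R(1,7)= R(1,6)–R(2,6)=  → 3/9 unlike.
Row 2: R(2,1)–R(2,2)= R(2,2)–R(2,3)= R(2,2)–B(3,2)≠ R(2,3)–B(2,4)≠ R(2,3)–R(3,3)= B(2,4)–R(3,4)≠  → 3/6 unlike.
Row 3: B(3,2)–R(3,3)≠ R(3,3)–R(3,4)= R(3,3)–R(4,3)= R(3,4)–R(3,5)= R(3,4)–R(4,4)= R(3,5)–R(4,5)=  → 1/6 unlike.
Row 4: R(4,3)–R(4,4)= R(4,4)–R(4,5)= R(4,5)–R(4,6)= R(4,5)–B(5,5)≠ R(4,6)–B(5,6)≠  → 2/5 unlike.
Row 5: B(5,5)–B(5,6)= B(5,6)–R(5,7)≠ B(5,6)–B(6,6)=  → 1/3 unlike.
Total adjacent occupied pairs: 29; unlike-type pairs: 10.
10/29 is already in lowest terms.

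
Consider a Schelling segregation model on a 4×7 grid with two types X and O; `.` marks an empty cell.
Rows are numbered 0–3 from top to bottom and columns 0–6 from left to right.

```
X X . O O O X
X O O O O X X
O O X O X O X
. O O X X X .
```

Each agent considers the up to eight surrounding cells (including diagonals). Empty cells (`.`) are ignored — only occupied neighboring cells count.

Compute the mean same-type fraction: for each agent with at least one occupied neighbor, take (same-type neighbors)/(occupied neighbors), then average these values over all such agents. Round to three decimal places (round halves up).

0.597

(0,0)X 2/3
(0,1)X 2/4
(0,3)O 4/4
(0,4)O 4/5
(0,5)O 2/5
(0,6)X 2/3
(1,0)X 2/5
(1,1)O 3/7
(1,2)O 5/7
(1,3)O 5/7
(1,4)O 6/8
(1,5)X 4/8
(1,6)X 3/5
(2,0)O 3/4
(2,1)O 5/7
(2,2)X 1/8
(2,3)O 4/8
(2,4)X 4/8
(2,5)O 1/7
(2,6)X 3/4
(3,1)O 3/4
(3,2)O 3/5
(3,3)X 3/5
(3,4)X 3/5
(3,5)X 3/4
Sum over 25 agents: 2/3 + 2/4 + 4/4 + 4/5 + 2/5 + 2/3 + 2/5 + 3/7 + 5/7 + 5/7 + 6/8 + 4/8 + 3/5 + 3/4 + 5/7 + 1/8 + 4/8 + 4/8 + 1/7 + 3/4 + 3/4 + 3/5 + 3/5 + 3/5 + 3/4 = 2507/168; mean = 2507/168 ÷ 25 = 2507/4200 = 0.596904… → 0.597.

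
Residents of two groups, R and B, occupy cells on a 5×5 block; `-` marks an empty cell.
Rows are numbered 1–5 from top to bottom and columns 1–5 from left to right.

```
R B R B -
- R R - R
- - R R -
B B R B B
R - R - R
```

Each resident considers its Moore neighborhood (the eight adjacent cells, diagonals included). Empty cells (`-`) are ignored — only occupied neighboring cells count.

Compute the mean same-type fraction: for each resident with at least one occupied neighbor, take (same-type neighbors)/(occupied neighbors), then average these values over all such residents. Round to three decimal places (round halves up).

Row 1: (1,1)R 1/2 · (1,2)B 0/4 · (1,3)R 2/4 · (1,4)B 0/3
Row 2: (2,2)R 4/5 · (2,3)R 4/6 · (2,5)R 1/2
Row 3: (3,3)R 4/6 · (3,4)R 4/6
Row 4: (4,1)B 1/2 · (4,2)B 1/5 · (4,3)R 3/5 · (4,4)B 1/6 · (4,5)B 1/3
Row 5: (5,1)R 0/2 · (5,3)R 1/3 · (5,5)R 0/2
Sum over 17 residents: 1/2 + 0/4 + 2/4 + 0/3 + 4/5 + 4/6 + 1/2 + 4/6 + 4/6 + 1/2 + 1/5 + 3/5 + 1/6 + 1/3 + 0/2 + 1/3 + 0/2 = 193/30; mean = 193/30 ÷ 17 = 193/510 = 0.378431… → 0.378.

0.378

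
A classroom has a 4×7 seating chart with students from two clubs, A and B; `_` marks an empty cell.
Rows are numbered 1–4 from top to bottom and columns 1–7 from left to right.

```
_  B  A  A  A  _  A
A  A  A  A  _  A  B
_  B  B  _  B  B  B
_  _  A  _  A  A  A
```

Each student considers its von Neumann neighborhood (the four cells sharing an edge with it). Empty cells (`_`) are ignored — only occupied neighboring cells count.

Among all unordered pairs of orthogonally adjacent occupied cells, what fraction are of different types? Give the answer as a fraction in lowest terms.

Scan each occupied cell's neighbors to the right and below so each pair is counted once.
Row 1: B(1,2)–A(1,3)≠ B(1,2)–A(2,2)≠ A(1,3)–A(1,4)= A(1,3)–A(2,3)= A(1,4)–A(1,5)= A(1,4)–A(2,4)= A(1,7)–B(2,7)≠  → 3/7 unlike.
Row 2: A(2,1)–A(2,2)= A(2,2)–A(2,3)= A(2,2)–B(3,2)≠ A(2,3)–A(2,4)= A(2,3)–B(3,3)≠ A(2,6)–B(2,7)≠ A(2,6)–B(3,6)≠ B(2,7)–B(3,7)=  → 4/8 unlike.
Row 3: B(3,2)–B(3,3)= B(3,3)–A(4,3)≠ B(3,5)–B(3,6)= B(3,5)–A(4,5)≠ B(3,6)–B(3,7)= B(3,6)–A(4,6)≠ B(3,7)–A(4,7)≠  → 4/7 unlike.
Row 4: A(4,5)–A(4,6)= A(4,6)–A(4,7)=  → 0/2 unlike.
Total adjacent occupied pairs: 24; unlike-type pairs: 11.
11/24 is already in lowest terms.

11/24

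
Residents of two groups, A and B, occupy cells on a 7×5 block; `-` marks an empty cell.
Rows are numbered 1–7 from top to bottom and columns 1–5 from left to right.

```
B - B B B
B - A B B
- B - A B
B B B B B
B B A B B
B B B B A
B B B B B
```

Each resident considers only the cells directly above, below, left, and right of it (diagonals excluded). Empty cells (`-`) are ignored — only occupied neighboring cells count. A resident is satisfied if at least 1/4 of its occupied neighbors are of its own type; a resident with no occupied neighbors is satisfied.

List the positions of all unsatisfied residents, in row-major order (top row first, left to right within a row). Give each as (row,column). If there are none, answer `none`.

(1,1)B 1/1 ✓
(1,3)B 1/2 ✓
(1,4)B 3/3 ✓
(1,5)B 2/2 ✓
(2,1)B 1/1 ✓
(2,3)A 0/2 ✗
(2,4)B 2/4 ✓
(2,5)B 3/3 ✓
(3,2)B 1/1 ✓
(3,4)A 0/3 ✗
(3,5)B 2/3 ✓
(4,1)B 2/2 ✓
(4,2)B 4/4 ✓
(4,3)B 2/3 ✓
(4,4)B 3/4 ✓
(4,5)B 3/3 ✓
(5,1)B 3/3 ✓
(5,2)B 3/4 ✓
(5,3)A 0/4 ✗
(5,4)B 3/4 ✓
(5,5)B 2/3 ✓
(6,1)B 3/3 ✓
(6,2)B 4/4 ✓
(6,3)B 3/4 ✓
(6,4)B 3/4 ✓
(6,5)A 0/3 ✗
(7,1)B 2/2 ✓
(7,2)B 3/3 ✓
(7,3)B 3/3 ✓
(7,4)B 3/3 ✓
(7,5)B 1/2 ✓

(2,3), (3,4), (5,3), (6,5)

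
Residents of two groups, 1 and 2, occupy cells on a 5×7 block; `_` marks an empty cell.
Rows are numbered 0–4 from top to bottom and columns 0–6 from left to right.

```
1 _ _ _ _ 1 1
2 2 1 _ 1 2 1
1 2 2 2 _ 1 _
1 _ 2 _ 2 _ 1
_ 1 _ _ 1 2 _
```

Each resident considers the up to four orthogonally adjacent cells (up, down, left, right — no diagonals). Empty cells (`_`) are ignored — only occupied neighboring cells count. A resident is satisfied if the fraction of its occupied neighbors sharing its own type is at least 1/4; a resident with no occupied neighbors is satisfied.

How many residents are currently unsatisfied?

Row 0: (0,0)1 0/1 unhappy · (0,5)1 1/2 ok · (0,6)1 2/2 ok
Row 1: (1,0)2 1/3 ok · (1,1)2 2/3 ok · (1,2)1 0/2 unhappy · (1,4)1 0/1 unhappy · (1,5)2 0/4 unhappy · (1,6)1 1/2 ok
Row 2: (2,0)1 1/3 ok · (2,1)2 2/3 ok · (2,2)2 3/4 ok · (2,3)2 1/1 ok · (2,5)1 0/1 unhappy
Row 3: (3,0)1 1/1 ok · (3,2)2 1/1 ok · (3,4)2 0/1 unhappy · (3,6)1 0/0 ok
Row 4: (4,1)1 0/0 ok · (4,4)1 0/2 unhappy · (4,5)2 0/1 unhappy
Unsatisfied: (0,0), (1,2), (1,4), (1,5), (2,5), (3,4), (4,4), (4,5) — 8 in total.

8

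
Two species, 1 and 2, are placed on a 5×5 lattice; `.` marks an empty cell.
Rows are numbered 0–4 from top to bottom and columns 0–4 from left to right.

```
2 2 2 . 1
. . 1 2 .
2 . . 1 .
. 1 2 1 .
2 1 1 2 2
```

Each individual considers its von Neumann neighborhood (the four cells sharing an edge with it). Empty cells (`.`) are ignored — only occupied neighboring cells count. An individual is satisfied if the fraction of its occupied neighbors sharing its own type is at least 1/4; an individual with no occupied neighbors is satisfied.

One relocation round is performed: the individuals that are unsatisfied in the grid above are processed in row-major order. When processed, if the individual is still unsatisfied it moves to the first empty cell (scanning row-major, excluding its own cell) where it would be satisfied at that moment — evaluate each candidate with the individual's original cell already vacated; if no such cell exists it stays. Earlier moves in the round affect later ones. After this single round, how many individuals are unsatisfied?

Initially unsatisfied (in order): (1,2), (1,3), (3,2), (4,0).
  (1,2) → (0,3).
  (1,3) → (1,0).
  (3,2) → (1,1).
  (4,0) → (1,2).
Resulting grid:
2 2 2 1 1
2 2 2 . .
2 . . 1 .
. 1 . 1 .
. 1 1 2 2
All satisfied now.

0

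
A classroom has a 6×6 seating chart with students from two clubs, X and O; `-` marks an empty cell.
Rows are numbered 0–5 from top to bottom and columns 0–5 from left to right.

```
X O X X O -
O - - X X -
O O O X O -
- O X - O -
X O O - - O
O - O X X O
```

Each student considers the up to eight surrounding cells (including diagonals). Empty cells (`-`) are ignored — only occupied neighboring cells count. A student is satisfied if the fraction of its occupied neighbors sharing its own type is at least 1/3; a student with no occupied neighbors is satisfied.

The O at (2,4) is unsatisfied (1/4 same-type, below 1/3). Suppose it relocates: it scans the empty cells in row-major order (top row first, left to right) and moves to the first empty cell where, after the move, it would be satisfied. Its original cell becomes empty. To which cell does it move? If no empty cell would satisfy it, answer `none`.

(0,5)

Vacating (2,4). Empty cells in order:
  (0,5): 1/2 same-type → satisfied — stop here.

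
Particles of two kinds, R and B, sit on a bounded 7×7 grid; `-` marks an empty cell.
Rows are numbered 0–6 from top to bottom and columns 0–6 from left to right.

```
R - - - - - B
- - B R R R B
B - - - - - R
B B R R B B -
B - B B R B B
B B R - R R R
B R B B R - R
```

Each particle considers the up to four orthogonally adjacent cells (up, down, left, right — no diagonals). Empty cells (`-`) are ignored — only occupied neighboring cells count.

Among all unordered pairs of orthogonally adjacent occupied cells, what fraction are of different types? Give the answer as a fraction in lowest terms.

19/39

Scan each occupied cell's neighbors to the right and below so each pair is counted once.
Row 0: B(0,6)–B(1,6)=  → 0/1 unlike.
Row 1: B(1,2)–R(1,3)≠ R(1,3)–R(1,4)= R(1,4)–R(1,5)= R(1,5)–B(1,6)≠ B(1,6)–R(2,6)≠  → 3/5 unlike.
Row 2: B(2,0)–B(3,0)=  → 0/1 unlike.
Row 3: B(3,0)–B(3,1)= B(3,0)–B(4,0)= B(3,1)–R(3,2)≠ R(3,2)–R(3,3)= R(3,2)–B(4,2)≠ R(3,3)–B(3,4)≠ R(3,3)–B(4,3)≠ B(3,4)–B(3,5)= B(3,4)–R(4,4)≠ B(3,5)–B(4,5)=  → 5/10 unlike.
Row 4: B(4,0)–B(5,0)= B(4,2)–B(4,3)= B(4,2)–R(5,2)≠ B(4,3)–R(4,4)≠ R(4,4)–B(4,5)≠ R(4,4)–R(5,4)= B(4,5)–B(4,6)= B(4,5)–R(5,5)≠ B(4,6)–R(5,6)≠  → 5/9 unlike.
Row 5: B(5,0)–B(5,1)= B(5,0)–B(6,0)= B(5,1)–R(5,2)≠ B(5,1)–R(6,1)≠ R(5,2)–B(6,2)≠ R(5,4)–R(5,5)= R(5,4)–R(6,4)= R(5,5)–R(5,6)= R(5,6)–R(6,6)=  → 3/9 unlike.
Row 6: B(6,0)–R(6,1)≠ R(6,1)–B(6,2)≠ B(6,2)–B(6,3)= B(6,3)–R(6,4)≠  → 3/4 unlike.
Total adjacent occupied pairs: 39; unlike-type pairs: 19.
19/39 is already in lowest terms.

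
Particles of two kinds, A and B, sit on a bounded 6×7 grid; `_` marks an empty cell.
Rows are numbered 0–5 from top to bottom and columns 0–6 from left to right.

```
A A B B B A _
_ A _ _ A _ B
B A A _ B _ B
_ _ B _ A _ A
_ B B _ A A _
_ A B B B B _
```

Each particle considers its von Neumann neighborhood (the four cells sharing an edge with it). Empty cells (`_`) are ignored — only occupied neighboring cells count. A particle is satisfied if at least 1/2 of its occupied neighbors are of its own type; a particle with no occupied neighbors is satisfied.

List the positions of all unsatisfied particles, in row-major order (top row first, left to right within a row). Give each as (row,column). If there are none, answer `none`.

(0,4), (0,5), (1,4), (2,0), (2,4), (3,6), (5,1)

(0,0)A 1/1 ok
(0,1)A 2/3 ok
(0,2)B 1/2 ok
(0,3)B 2/2 ok
(0,4)B 1/3 unhappy
(0,5)A 0/1 unhappy
(1,1)A 2/2 ok
(1,4)A 0/2 unhappy
(1,6)B 1/1 ok
(2,0)B 0/1 unhappy
(2,1)A 2/3 ok
(2,2)A 1/2 ok
(2,4)B 0/2 unhappy
(2,6)B 1/2 ok
(3,2)B 1/2 ok
(3,4)A 1/2 ok
(3,6)A 0/1 unhappy
(4,1)B 1/2 ok
(4,2)B 3/3 ok
(4,4)A 2/3 ok
(4,5)A 1/2 ok
(5,1)A 0/2 unhappy
(5,2)B 2/3 ok
(5,3)B 2/2 ok
(5,4)B 2/3 ok
(5,5)B 1/2 ok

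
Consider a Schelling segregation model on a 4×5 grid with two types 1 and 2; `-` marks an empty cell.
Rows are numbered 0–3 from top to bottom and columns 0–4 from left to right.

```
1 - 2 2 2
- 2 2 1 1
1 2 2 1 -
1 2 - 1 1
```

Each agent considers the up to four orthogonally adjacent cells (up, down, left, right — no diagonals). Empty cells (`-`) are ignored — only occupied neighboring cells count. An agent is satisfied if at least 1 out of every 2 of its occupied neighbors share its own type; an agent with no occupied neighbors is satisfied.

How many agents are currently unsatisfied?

(0,0)1 0/0 ok
(0,2)2 2/2 ok
(0,3)2 2/3 ok
(0,4)2 1/2 ok
(1,1)2 2/2 ok
(1,2)2 3/4 ok
(1,3)1 2/4 ok
(1,4)1 1/2 ok
(2,0)1 1/2 ok
(2,1)2 3/4 ok
(2,2)2 2/3 ok
(2,3)1 2/3 ok
(3,0)1 1/2 ok
(3,1)2 1/2 ok
(3,3)1 2/2 ok
(3,4)1 1/1 ok
Every one meets the threshold.

0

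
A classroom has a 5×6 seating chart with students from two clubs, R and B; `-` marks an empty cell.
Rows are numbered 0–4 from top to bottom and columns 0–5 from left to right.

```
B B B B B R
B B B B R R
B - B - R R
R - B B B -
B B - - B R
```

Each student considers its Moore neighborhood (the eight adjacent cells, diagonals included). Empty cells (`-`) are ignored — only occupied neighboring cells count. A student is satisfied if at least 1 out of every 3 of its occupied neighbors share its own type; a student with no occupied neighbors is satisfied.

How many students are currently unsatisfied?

(0,0)B 3/3 ✓
(0,1)B 5/5 ✓
(0,2)B 5/5 ✓
(0,3)B 4/5 ✓
(0,4)B 2/5 ✓
(0,5)R 2/3 ✓
(1,0)B 4/4 ✓
(1,1)B 7/7 ✓
(1,2)B 6/6 ✓
(1,3)B 5/7 ✓
(1,4)R 4/7 ✓
(1,5)R 4/5 ✓
(2,0)B 2/3 ✓
(2,2)B 5/5 ✓
(2,4)R 3/6 ✓
(2,5)R 3/4 ✓
(3,0)R 0/3 ✗
(3,2)B 3/3 ✓
(3,3)B 4/5 ✓
(3,4)B 2/5 ✓
(4,0)B 1/2 ✓
(4,1)B 2/3 ✓
(4,4)B 2/3 ✓
(4,5)R 0/2 ✗
Unsatisfied: (3,0), (4,5) — 2 in total.

2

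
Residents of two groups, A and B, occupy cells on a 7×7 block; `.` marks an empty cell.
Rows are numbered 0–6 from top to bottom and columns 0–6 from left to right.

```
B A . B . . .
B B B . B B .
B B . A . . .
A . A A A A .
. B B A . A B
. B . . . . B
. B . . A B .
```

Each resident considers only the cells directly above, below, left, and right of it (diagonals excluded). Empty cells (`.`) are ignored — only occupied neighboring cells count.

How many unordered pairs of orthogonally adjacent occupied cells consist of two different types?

Scan each occupied cell's neighbors to the right and below so each pair is counted once.
Row 0: B(0,0)–A(0,1)≠ B(0,0)–B(1,0)= A(0,1)–B(1,1)≠  → 2/3 unlike.
Row 1: B(1,0)–B(1,1)= B(1,0)–B(2,0)= B(1,1)–B(1,2)= B(1,1)–B(2,1)= B(1,4)–B(1,5)=  → 0/5 unlike.
Row 2: B(2,0)–B(2,1)= B(2,0)–A(3,0)≠ A(2,3)–A(3,3)=  → 1/3 unlike.
Row 3: A(3,2)–A(3,3)= A(3,2)–B(4,2)≠ A(3,3)–A(3,4)= A(3,3)–A(4,3)= A(3,4)–A(3,5)= A(3,5)–A(4,5)=  → 1/6 unlike.
Row 4: B(4,1)–B(4,2)= B(4,1)–B(5,1)= B(4,2)–A(4,3)≠ A(4,5)–B(4,6)≠ B(4,6)–B(5,6)=  → 2/5 unlike.
Row 5: B(5,1)–B(6,1)=  → 0/1 unlike.
Row 6: A(6,4)–B(6,5)≠  → 1/1 unlike.
Total adjacent occupied pairs: 24; unlike-type pairs: 7.

7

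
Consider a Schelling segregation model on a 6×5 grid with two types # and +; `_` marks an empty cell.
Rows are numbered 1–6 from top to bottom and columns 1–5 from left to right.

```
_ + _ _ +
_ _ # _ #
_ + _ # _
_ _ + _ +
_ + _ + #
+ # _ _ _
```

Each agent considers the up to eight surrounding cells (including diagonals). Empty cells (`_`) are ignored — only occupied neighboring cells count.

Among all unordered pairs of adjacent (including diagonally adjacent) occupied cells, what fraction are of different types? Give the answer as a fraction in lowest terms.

Scan each occupied cell's neighbors to the right and below (and the two forward diagonals) so each pair is counted once.
Row 1: +(1,2)–#(2,3)≠ +(1,5)–#(2,5)≠  → 2/2 unlike.
Row 2: #(2,3)–#(3,4)= #(2,3)–+(3,2)≠ #(2,5)–#(3,4)=  → 1/3 unlike.
Row 3: +(3,2)–+(4,3)= #(3,4)–+(4,5)≠ #(3,4)–+(4,3)≠  → 2/3 unlike.
Row 4: +(4,3)–+(5,4)= +(4,3)–+(5,2)= +(4,5)–#(5,5)≠ +(4,5)–+(5,4)=  → 1/4 unlike.
Row 5: +(5,2)–#(6,2)≠ +(5,2)–+(6,1)= +(5,4)–#(5,5)≠  → 2/3 unlike.
Row 6: +(6,1)–#(6,2)≠  → 1/1 unlike.
Total adjacent occupied pairs: 16; unlike-type pairs: 9.
9/16 is already in lowest terms.

9/16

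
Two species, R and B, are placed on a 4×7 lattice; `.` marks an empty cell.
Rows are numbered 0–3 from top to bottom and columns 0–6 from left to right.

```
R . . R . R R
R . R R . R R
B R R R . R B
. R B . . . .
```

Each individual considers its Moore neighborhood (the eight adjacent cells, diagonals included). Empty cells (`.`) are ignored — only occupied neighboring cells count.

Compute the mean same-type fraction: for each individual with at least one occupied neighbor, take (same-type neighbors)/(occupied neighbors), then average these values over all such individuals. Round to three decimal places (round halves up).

0.687

(0,0)R 1/1
(0,3)R 2/2
(0,5)R 3/3
(0,6)R 3/3
(1,0)R 2/3
(1,2)R 5/5
(1,3)R 4/4
(1,5)R 4/5
(1,6)R 4/5
(2,0)B 0/3
(2,1)R 4/6
(2,2)R 5/6
(2,3)R 3/4
(2,5)R 2/3
(2,6)B 0/3
(3,1)R 2/4
(3,2)B 0/4
Sum over 17 individuals: 1/1 + 2/2 + 3/3 + 3/3 + 2/3 + 5/5 + 4/4 + 4/5 + 4/5 + 0/3 + 4/6 + 5/6 + 3/4 + 2/3 + 0/3 + 2/4 + 0/4 = 701/60; mean = 701/60 ÷ 17 = 701/1020 = 0.687254… → 0.687.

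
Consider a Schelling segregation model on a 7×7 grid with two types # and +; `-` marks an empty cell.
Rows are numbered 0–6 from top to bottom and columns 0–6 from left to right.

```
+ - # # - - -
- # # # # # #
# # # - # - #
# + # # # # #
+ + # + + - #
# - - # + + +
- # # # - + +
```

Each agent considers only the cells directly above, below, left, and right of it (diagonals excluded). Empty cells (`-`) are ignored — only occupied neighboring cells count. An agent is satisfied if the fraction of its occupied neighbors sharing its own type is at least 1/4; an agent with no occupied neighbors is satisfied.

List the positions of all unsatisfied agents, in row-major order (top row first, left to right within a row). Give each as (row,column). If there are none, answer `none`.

(5,0)

Row 0: (0,0)+ 0/0 ✓ · (0,2)# 2/2 ✓ · (0,3)# 2/2 ✓
Row 1: (1,1)# 2/2 ✓ · (1,2)# 4/4 ✓ · (1,3)# 3/3 ✓ · (1,4)# 3/3 ✓ · (1,5)# 2/2 ✓ · (1,6)# 2/2 ✓
Row 2: (2,0)# 2/2 ✓ · (2,1)# 3/4 ✓ · (2,2)# 3/3 ✓ · (2,4)# 2/2 ✓ · (2,6)# 2/2 ✓
Row 3: (3,0)# 1/3 ✓ · (3,1)+ 1/4 ✓ · (3,2)# 3/4 ✓ · (3,3)# 2/3 ✓ · (3,4)# 3/4 ✓ · (3,5)# 2/2 ✓ · (3,6)# 3/3 ✓
Row 4: (4,0)+ 1/3 ✓ · (4,1)+ 2/3 ✓ · (4,2)# 1/3 ✓ · (4,3)+ 1/4 ✓ · (4,4)+ 2/3 ✓ · (4,6)# 1/2 ✓
Row 5: (5,0)# 0/1 ✗ · (5,3)# 1/3 ✓ · (5,4)+ 2/3 ✓ · (5,5)+ 3/3 ✓ · (5,6)+ 2/3 ✓
Row 6: (6,1)# 1/1 ✓ · (6,2)# 2/2 ✓ · (6,3)# 2/2 ✓ · (6,5)+ 2/2 ✓ · (6,6)+ 2/2 ✓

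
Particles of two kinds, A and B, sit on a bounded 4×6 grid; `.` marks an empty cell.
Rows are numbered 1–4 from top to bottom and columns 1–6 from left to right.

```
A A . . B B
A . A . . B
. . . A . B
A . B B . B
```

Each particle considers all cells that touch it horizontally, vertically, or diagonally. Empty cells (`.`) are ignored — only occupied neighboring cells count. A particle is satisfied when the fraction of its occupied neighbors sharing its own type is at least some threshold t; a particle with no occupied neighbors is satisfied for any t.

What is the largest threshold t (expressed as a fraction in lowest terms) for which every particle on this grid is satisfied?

(1,1)A 2/2
(1,2)A 3/3
(1,5)B 2/2
(1,6)B 2/2
(2,1)A 2/2
(2,3)A 2/2
(2,6)B 3/3
(3,4)A 1/3
(3,6)B 2/2
(4,1)A — no occupied neighbors
(4,3)B 1/2
(4,4)B 1/2
(4,6)B 1/1
The smallest same-type fraction is 1/3 at (3,4), which reduces to 1/3. Any threshold above that leaves this particle unsatisfied.

1/3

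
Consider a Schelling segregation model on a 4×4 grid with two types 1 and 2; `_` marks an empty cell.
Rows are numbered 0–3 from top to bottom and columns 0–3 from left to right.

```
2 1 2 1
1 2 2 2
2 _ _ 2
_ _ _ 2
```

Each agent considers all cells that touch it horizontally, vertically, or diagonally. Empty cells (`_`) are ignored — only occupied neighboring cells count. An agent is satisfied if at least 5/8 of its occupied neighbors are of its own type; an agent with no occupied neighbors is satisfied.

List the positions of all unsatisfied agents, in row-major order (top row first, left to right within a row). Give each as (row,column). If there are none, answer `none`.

Row 0: (0,0)2 1/3 not · (0,1)1 1/5 not · (0,2)2 3/5 not · (0,3)1 0/3 not
Row 1: (1,0)1 1/4 not · (1,1)2 4/6 satisfied · (1,2)2 4/6 satisfied · (1,3)2 3/4 satisfied
Row 2: (2,0)2 1/2 not · (2,3)2 3/3 satisfied
Row 3: (3,3)2 1/1 satisfied

(0,0), (0,1), (0,2), (0,3), (1,0), (2,0)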